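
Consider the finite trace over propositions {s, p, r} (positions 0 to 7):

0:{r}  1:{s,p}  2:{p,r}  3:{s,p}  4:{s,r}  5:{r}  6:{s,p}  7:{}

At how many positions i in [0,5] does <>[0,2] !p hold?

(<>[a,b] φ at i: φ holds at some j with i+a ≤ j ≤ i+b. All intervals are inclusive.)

Evaluate at each i in [0,5]:
  i=0: ✓ (witness j=0)
  i=1: ✗ (none in [1,3])
  i=2: ✓ (witness j=4)
  i=3: ✓ (witness j=4)
  i=4: ✓ (witness j=4)
  i=5: ✓ (witness j=5)
Positions where it holds: {0, 2, 3, 4, 5} → 5.

5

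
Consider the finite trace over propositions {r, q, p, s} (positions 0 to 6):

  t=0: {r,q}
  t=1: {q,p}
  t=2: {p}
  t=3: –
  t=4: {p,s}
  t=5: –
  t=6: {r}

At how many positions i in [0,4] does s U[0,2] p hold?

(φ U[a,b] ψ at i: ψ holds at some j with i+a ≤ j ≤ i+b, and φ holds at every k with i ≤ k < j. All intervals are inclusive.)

Evaluate at each i in [0,4]:
  i=0: ✗ (lhs fails at k=0 before rhs at j=1)
  i=1: ✓ (rhs at j=1)
  i=2: ✓ (rhs at j=2)
  i=3: ✗ (lhs fails at k=3 before rhs at j=4)
  i=4: ✓ (rhs at j=4)
Positions where it holds: {1, 2, 4} → 3.

3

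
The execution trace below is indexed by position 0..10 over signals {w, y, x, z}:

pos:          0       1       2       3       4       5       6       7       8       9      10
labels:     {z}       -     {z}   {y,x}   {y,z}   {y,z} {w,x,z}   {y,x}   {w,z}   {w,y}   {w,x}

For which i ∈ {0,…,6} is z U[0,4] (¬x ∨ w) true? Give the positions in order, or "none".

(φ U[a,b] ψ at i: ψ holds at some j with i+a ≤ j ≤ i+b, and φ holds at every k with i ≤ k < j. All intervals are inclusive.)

0, 1, 2, 4, 5, 6

Evaluate at each i in [0,6]:
  i=0: ✓ (rhs at j=0)
  i=1: ✓ (rhs at j=1)
  i=2: ✓ (rhs at j=2)
  i=3: ✗ (lhs fails at k=3 before rhs at j=4)
  i=4: ✓ (rhs at j=4)
  i=5: ✓ (rhs at j=5)
  i=6: ✓ (rhs at j=6)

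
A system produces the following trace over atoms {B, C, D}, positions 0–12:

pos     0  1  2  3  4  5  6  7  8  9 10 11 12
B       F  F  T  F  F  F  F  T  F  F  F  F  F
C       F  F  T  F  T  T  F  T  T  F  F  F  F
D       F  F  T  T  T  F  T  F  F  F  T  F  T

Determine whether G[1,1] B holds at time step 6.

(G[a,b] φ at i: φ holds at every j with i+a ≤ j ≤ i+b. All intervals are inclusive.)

Check B at every j in [7,7]:
  j=7: true
All positions satisfy it → formula holds.

True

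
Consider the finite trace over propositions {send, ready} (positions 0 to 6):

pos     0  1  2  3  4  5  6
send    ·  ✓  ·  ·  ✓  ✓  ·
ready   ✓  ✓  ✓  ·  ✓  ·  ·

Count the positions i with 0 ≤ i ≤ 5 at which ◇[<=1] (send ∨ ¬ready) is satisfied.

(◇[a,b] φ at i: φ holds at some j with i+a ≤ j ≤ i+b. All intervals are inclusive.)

6

Evaluate at each i in [0,5]:
  i=0: ✓ (witness j=1)
  i=1: ✓ (witness j=1)
  i=2: ✓ (witness j=3)
  i=3: ✓ (witness j=3)
  i=4: ✓ (witness j=4)
  i=5: ✓ (witness j=5)
Positions where it holds: {0, 1, 2, 3, 4, 5} → 6.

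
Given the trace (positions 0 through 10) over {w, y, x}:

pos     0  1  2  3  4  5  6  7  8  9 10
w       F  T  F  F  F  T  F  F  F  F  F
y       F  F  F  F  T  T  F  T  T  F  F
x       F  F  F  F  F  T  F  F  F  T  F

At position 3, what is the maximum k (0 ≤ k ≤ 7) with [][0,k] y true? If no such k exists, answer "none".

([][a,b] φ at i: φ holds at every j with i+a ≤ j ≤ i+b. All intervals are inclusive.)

y must hold from j=3 onward; find where it first fails.
  j=3: fails → no k works.

none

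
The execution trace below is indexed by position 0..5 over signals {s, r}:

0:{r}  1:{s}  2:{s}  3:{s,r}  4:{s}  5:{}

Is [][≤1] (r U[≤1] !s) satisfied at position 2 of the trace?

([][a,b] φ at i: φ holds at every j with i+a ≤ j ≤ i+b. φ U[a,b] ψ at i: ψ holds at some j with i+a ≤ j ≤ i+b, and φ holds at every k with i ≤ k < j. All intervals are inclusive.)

False

Check (r U[≤1] !s) at every j in [2,3]:
  j=2: fails
  j=3: fails
Fails at j=2 → formula fails.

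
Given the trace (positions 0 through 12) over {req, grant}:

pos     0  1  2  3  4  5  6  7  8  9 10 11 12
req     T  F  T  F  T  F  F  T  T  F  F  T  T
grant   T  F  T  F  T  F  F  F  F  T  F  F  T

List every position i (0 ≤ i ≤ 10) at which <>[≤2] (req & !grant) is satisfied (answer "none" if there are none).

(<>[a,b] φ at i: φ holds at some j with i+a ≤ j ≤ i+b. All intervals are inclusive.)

5, 6, 7, 8, 9, 10

Evaluate at each i in [0,10]:
  i=0: ✗ (none in [0,2])
  i=1: ✗ (none in [1,3])
  i=2: ✗ (none in [2,4])
  i=3: ✗ (none in [3,5])
  i=4: ✗ (none in [4,6])
  i=5: ✓ (witness j=7)
  i=6: ✓ (witness j=7)
  i=7: ✓ (witness j=7)
  i=8: ✓ (witness j=8)
  i=9: ✓ (witness j=11)
  i=10: ✓ (witness j=11)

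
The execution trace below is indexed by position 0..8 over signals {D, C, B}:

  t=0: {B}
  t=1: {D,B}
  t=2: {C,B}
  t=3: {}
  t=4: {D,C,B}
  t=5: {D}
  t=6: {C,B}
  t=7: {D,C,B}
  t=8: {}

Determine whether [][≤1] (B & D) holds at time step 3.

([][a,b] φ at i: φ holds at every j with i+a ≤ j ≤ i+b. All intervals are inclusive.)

Check (B & D) at every j in [3,4]:
  j=3: false
  j=4: true
Fails at j=3 → formula fails.

Does not hold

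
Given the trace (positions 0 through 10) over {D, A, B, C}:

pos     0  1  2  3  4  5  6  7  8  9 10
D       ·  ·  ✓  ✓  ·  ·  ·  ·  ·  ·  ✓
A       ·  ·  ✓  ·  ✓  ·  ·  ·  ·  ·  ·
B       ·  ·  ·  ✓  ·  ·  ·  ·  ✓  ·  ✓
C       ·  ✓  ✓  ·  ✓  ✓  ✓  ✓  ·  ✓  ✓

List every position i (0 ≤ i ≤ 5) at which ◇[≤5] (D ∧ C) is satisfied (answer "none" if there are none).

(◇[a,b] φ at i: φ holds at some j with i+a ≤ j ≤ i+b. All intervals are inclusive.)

Evaluate at each i in [0,5]:
  i=0: ✓ (witness j=2)
  i=1: ✓ (witness j=2)
  i=2: ✓ (witness j=2)
  i=3: ✗ (none in [3,8])
  i=4: ✗ (none in [4,9])
  i=5: ✓ (witness j=10)

0, 1, 2, 5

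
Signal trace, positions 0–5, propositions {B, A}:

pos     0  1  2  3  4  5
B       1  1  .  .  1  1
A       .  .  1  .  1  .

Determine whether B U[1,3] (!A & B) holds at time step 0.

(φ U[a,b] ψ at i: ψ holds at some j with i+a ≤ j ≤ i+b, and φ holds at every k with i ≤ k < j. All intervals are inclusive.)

Need some j in [1,3] with (!A & B), and B at every k in [0,j-1].
  j=1: (!A & B) holds; B holds at every k in [0,0] → satisfied.

Yes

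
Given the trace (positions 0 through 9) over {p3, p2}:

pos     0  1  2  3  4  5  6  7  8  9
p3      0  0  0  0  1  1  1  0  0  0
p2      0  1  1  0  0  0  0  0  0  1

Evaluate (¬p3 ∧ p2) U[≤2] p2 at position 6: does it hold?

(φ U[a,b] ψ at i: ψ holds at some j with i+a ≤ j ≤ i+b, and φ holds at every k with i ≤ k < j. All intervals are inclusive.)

No

Need some j in [6,8] with p2, and (¬p3 ∧ p2) at every k in [6,j-1].
  j=6: p2 false.
  j=7: p2 false.
  j=8: p2 false.
No j in the window works → until fails.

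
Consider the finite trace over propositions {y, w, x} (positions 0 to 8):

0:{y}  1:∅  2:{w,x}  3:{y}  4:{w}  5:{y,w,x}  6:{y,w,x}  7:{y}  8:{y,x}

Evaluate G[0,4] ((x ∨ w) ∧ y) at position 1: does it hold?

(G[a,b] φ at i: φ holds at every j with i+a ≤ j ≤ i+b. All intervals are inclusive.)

Check ((x ∨ w) ∧ y) at every j in [1,5]:
  j=1: false
  j=2: false
  j=3: false
  j=4: false
  j=5: true
Fails at j=1 → formula fails.

Does not hold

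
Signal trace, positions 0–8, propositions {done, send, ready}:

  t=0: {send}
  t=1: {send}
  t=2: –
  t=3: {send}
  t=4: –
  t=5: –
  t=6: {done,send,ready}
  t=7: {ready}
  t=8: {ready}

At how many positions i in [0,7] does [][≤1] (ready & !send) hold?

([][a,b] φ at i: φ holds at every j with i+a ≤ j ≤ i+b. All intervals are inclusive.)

1

Evaluate at each i in [0,7]:
  i=0: ✗ (fails at j=0)
  i=1: ✗ (fails at j=1)
  i=2: ✗ (fails at j=2)
  i=3: ✗ (fails at j=3)
  i=4: ✗ (fails at j=4)
  i=5: ✗ (fails at j=5)
  i=6: ✗ (fails at j=6)
  i=7: ✓ (all of [7,8])
Positions where it holds: {7} → 1.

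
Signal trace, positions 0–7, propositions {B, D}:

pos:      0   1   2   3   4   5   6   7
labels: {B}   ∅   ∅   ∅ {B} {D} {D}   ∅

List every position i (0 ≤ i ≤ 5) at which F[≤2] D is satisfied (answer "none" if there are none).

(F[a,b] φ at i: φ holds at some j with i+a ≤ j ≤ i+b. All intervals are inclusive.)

3, 4, 5

Evaluate at each i in [0,5]:
  i=0: ✗ (none in [0,2])
  i=1: ✗ (none in [1,3])
  i=2: ✗ (none in [2,4])
  i=3: ✓ (witness j=5)
  i=4: ✓ (witness j=5)
  i=5: ✓ (witness j=5)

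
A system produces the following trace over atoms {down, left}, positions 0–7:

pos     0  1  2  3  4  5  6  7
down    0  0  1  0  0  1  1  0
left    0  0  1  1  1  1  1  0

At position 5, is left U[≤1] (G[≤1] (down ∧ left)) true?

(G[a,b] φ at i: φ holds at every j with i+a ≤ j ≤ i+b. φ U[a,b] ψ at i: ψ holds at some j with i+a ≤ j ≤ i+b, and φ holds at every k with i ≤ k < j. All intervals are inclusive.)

Need some j in [5,6] with G[≤1] (down ∧ left), and left at every k in [5,j-1].
  j=5: G[≤1] (down ∧ left) holds; no prefix to check → satisfied.

True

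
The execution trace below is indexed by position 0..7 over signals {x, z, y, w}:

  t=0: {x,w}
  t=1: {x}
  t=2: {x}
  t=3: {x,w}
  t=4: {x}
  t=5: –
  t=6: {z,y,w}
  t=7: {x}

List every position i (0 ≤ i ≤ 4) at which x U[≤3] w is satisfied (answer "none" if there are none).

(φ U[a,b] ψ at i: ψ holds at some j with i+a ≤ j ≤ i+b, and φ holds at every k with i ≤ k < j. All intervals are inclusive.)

Evaluate at each i in [0,4]:
  i=0: ✓ (rhs at j=0)
  i=1: ✓ (rhs at j=3; lhs holds on [1,2])
  i=2: ✓ (rhs at j=3; lhs holds on [2,2])
  i=3: ✓ (rhs at j=3)
  i=4: ✗ (lhs fails at k=5 before rhs at j=6)

0, 1, 2, 3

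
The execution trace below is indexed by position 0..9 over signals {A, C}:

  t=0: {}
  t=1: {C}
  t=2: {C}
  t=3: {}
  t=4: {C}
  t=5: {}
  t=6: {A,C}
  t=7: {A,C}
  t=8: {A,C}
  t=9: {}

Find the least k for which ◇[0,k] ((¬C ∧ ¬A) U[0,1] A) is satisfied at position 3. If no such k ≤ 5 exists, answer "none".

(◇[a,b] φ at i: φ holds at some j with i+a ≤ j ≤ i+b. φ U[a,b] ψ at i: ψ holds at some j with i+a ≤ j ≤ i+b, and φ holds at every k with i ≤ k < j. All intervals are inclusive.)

Scan j = 3,4,… for ((¬C ∧ ¬A) U[0,1] A):
  j=3: fails
  j=4: fails
  j=5: holds
First hit at j=5, so smallest k = 5-3 = 2.

2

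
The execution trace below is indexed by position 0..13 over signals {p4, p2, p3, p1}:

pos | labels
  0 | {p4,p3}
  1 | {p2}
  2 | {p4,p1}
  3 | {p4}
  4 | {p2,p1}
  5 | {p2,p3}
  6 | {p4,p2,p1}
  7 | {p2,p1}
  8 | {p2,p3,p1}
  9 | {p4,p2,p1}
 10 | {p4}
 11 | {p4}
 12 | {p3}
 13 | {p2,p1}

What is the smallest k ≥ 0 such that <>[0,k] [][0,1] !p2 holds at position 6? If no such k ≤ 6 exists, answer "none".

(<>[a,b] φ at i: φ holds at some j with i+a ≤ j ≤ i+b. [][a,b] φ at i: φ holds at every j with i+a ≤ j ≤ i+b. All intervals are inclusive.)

4

Scan j = 6,7,… for [][0,1] !p2:
  j=6: fails
  j=7: fails
  j=8: fails
  j=9: fails
  j=10: holds
First hit at j=10, so smallest k = 10-6 = 4.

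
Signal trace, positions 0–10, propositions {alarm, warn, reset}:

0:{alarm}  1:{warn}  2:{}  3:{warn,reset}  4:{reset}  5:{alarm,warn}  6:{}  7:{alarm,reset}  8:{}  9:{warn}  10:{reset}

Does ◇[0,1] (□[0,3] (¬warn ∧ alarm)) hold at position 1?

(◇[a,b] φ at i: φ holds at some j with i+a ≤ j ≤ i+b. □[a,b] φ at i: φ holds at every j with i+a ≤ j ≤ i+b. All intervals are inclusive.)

No

Check □[0,3] (¬warn ∧ alarm) at each j in [1,2]:
  j=1: fails at 1
  j=2: fails at 2
No position in the window satisfies it → formula fails.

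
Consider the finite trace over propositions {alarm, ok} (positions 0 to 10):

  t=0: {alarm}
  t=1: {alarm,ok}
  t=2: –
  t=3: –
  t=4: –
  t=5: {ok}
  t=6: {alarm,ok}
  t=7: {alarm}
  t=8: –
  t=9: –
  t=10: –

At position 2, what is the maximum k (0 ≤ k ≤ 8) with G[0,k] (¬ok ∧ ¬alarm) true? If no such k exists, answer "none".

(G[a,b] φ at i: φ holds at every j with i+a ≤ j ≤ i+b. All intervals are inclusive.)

2

(¬ok ∧ ¬alarm) must hold from j=2 onward; find where it first fails.
  j=2: holds
  j=3: holds
  j=4: holds
  j=5: fails
Holds on [2,4], so largest k = 2.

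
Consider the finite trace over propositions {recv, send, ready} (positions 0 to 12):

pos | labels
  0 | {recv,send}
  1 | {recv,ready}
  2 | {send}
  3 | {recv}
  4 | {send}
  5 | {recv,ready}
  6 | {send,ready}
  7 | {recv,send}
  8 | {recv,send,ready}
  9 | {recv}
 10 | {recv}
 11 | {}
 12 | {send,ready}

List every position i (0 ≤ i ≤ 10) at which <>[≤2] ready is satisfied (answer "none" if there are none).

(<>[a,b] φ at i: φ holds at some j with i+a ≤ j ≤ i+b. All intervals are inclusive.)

0, 1, 3, 4, 5, 6, 7, 8, 10

Evaluate at each i in [0,10]:
  i=0: ✓ (witness j=1)
  i=1: ✓ (witness j=1)
  i=2: ✗ (none in [2,4])
  i=3: ✓ (witness j=5)
  i=4: ✓ (witness j=5)
  i=5: ✓ (witness j=5)
  i=6: ✓ (witness j=6)
  i=7: ✓ (witness j=8)
  i=8: ✓ (witness j=8)
  i=9: ✗ (none in [9,11])
  i=10: ✓ (witness j=12)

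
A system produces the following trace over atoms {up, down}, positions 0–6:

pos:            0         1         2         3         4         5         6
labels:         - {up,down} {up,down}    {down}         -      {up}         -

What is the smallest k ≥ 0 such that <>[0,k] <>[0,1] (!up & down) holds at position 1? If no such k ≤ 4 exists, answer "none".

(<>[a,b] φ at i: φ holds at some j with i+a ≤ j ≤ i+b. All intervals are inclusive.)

Scan j = 1,2,… for <>[0,1] (!up & down):
  j=1: fails
  j=2: holds
First hit at j=2, so smallest k = 2-1 = 1.

1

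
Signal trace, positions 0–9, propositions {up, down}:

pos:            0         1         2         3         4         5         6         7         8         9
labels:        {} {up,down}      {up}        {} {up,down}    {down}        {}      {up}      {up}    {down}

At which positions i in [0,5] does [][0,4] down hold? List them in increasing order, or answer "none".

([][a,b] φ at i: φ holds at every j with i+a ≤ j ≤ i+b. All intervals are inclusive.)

Evaluate at each i in [0,5]:
  i=0: ✗ (fails at j=0)
  i=1: ✗ (fails at j=2)
  i=2: ✗ (fails at j=2)
  i=3: ✗ (fails at j=3)
  i=4: ✗ (fails at j=6)
  i=5: ✗ (fails at j=6)

none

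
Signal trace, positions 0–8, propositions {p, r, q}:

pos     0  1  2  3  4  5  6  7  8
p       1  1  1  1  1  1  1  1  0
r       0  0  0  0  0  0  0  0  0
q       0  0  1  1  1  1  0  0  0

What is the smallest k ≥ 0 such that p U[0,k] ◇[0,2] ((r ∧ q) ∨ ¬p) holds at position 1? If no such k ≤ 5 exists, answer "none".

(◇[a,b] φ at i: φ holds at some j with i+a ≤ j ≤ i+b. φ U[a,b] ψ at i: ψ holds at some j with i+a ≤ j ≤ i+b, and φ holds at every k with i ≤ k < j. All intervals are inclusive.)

5

Need earliest j ≥ 1 with ◇[0,2] ((r ∧ q) ∨ ¬p), and p at every k in [1,j-1].
  j=1: rhs fails.
  j=2: rhs fails.
  j=3: rhs fails.
  j=4: rhs fails.
  j=5: rhs fails.
  j=6: rhs holds; lhs holds on [1,5]. k = 5.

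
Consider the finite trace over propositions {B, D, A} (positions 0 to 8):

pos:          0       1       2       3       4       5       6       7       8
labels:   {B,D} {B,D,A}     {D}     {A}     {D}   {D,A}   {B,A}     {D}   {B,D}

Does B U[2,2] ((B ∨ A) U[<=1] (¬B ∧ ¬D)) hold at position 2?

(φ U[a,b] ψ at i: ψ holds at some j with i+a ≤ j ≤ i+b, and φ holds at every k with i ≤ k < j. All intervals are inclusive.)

No

Need some j in [4,4] with ((B ∨ A) U[<=1] (¬B ∧ ¬D)), and B at every k in [2,j-1].
  j=4: ((B ∨ A) U[<=1] (¬B ∧ ¬D)) — fails.
No j in the window works → until fails.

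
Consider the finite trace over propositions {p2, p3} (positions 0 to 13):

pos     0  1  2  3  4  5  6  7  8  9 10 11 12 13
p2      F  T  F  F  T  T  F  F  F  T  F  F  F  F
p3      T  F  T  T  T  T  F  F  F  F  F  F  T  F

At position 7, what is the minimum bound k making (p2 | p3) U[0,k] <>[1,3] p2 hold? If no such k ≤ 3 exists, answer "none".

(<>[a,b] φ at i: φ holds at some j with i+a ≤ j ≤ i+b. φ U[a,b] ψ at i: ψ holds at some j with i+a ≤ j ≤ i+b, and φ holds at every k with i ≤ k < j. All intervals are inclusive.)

Need earliest j ≥ 7 with <>[1,3] p2, and (p2 | p3) at every k in [7,j-1].
  j=7: rhs holds (empty prefix). k = 0.

0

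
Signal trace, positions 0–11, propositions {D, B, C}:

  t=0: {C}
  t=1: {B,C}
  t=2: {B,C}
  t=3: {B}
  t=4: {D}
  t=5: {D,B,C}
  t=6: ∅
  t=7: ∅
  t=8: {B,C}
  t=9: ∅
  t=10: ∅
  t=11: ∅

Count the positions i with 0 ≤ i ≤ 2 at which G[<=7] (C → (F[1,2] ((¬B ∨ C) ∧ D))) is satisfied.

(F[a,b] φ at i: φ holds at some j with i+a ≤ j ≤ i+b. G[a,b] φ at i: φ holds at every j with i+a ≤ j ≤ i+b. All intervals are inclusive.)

Evaluate at each i in [0,2]:
  i=0: ✗ (fails at j=0)
  i=1: ✗ (fails at j=1)
  i=2: ✗ (fails at j=5)
Positions where it holds: {} → 0.

0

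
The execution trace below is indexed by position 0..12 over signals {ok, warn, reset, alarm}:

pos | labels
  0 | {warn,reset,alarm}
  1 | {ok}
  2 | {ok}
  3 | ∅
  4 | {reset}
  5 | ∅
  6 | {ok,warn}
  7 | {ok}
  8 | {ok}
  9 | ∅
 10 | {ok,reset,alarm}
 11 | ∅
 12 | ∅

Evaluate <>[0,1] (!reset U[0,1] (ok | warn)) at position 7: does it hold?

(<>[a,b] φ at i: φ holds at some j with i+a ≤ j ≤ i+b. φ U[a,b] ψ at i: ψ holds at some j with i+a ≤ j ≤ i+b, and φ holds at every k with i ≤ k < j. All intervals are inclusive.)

Check (!reset U[0,1] (ok | warn)) at each j in [7,8]:
  j=7: holds
  j=8: holds
Found at j=7 → formula holds.

True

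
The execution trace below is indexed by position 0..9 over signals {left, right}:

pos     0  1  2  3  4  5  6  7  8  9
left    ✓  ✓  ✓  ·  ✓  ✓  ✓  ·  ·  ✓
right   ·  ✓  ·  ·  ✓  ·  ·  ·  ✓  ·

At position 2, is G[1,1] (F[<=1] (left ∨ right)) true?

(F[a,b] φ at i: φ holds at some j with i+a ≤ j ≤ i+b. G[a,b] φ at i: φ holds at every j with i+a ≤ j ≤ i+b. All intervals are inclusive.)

True

Check F[<=1] (left ∨ right) at every j in [3,3]:
  j=3: holds (witness at 4)
All positions satisfy it → formula holds.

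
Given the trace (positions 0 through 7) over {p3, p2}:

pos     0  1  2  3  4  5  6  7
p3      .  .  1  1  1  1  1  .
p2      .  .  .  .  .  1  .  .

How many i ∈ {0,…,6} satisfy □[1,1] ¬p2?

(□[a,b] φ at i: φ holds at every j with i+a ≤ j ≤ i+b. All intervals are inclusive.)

Evaluate at each i in [0,6]:
  i=0: ✓ (all of [1,1])
  i=1: ✓ (all of [2,2])
  i=2: ✓ (all of [3,3])
  i=3: ✓ (all of [4,4])
  i=4: ✗ (fails at j=5)
  i=5: ✓ (all of [6,6])
  i=6: ✓ (all of [7,7])
Positions where it holds: {0, 1, 2, 3, 5, 6} → 6.

6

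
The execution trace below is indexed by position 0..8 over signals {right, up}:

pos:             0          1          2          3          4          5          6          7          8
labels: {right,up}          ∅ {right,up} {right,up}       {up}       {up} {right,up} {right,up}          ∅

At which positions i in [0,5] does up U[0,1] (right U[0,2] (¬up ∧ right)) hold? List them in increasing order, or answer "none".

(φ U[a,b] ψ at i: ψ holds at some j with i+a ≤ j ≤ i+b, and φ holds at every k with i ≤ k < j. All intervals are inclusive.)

none

Evaluate at each i in [0,5]:
  i=0: ✗ (no rhs in [0,1])
  i=1: ✗ (no rhs in [1,2])
  i=2: ✗ (no rhs in [2,3])
  i=3: ✗ (no rhs in [3,4])
  i=4: ✗ (no rhs in [4,5])
  i=5: ✗ (no rhs in [5,6])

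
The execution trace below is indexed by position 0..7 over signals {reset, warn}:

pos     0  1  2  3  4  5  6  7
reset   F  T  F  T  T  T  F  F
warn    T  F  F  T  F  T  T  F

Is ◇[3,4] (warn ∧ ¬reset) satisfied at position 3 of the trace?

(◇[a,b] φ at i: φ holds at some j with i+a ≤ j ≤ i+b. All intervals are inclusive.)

Check (warn ∧ ¬reset) at each j in [6,7]:
  j=6: true
  j=7: false
Found at j=6 → formula holds.

True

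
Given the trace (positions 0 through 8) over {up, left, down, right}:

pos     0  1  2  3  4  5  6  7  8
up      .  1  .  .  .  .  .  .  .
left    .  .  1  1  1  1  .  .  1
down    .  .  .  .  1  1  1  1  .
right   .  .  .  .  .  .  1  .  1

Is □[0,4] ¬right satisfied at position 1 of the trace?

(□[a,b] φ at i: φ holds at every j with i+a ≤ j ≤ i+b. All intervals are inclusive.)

Holds

Check ¬right at every j in [1,5]:
  j=1: true
  j=2: true
  j=3: true
  j=4: true
  j=5: true
All positions satisfy it → formula holds.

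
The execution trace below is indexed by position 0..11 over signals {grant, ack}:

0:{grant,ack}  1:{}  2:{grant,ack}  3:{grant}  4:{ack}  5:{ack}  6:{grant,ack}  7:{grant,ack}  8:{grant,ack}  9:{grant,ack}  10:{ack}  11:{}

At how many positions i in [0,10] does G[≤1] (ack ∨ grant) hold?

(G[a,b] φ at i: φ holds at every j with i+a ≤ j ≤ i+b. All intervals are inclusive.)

8

Evaluate at each i in [0,10]:
  i=0: ✗ (fails at j=1)
  i=1: ✗ (fails at j=1)
  i=2: ✓ (all of [2,3])
  i=3: ✓ (all of [3,4])
  i=4: ✓ (all of [4,5])
  i=5: ✓ (all of [5,6])
  i=6: ✓ (all of [6,7])
  i=7: ✓ (all of [7,8])
  i=8: ✓ (all of [8,9])
  i=9: ✓ (all of [9,10])
  i=10: ✗ (fails at j=11)
Positions where it holds: {2, 3, 4, 5, 6, 7, 8, 9} → 8.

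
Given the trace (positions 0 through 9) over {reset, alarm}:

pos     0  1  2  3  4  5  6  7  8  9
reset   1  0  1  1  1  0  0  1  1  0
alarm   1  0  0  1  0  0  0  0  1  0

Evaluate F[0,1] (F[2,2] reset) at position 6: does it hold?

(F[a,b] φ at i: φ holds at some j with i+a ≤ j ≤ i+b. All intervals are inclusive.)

Check F[2,2] reset at each j in [6,7]:
  j=6: holds (witness at 8)
  j=7: fails (none in [9,9])
Found at j=6 → formula holds.

Yes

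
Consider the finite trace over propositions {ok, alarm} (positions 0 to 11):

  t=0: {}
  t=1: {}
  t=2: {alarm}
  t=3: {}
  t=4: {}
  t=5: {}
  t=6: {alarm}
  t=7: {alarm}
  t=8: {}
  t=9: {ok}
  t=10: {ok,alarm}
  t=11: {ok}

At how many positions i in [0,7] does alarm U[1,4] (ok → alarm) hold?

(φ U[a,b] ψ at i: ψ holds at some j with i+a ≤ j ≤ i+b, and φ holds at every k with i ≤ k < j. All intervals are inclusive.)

Evaluate at each i in [0,7]:
  i=0: ✗ (lhs fails at k=0 before rhs at j=1)
  i=1: ✗ (lhs fails at k=1 before rhs at j=2)
  i=2: ✓ (rhs at j=3; lhs holds on [2,2])
  i=3: ✗ (lhs fails at k=3 before rhs at j=4)
  i=4: ✗ (lhs fails at k=4 before rhs at j=5)
  i=5: ✗ (lhs fails at k=5 before rhs at j=6)
  i=6: ✓ (rhs at j=7; lhs holds on [6,6])
  i=7: ✓ (rhs at j=8; lhs holds on [7,7])
Positions where it holds: {2, 6, 7} → 3.

3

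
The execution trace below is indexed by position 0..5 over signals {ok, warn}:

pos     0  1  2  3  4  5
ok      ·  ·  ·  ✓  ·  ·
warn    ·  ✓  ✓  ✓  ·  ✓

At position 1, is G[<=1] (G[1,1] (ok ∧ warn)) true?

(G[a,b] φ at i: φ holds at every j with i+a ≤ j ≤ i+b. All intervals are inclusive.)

False

Check G[1,1] (ok ∧ warn) at every j in [1,2]:
  j=1: fails at 2
  j=2: holds on [3,3]
Fails at j=1 → formula fails.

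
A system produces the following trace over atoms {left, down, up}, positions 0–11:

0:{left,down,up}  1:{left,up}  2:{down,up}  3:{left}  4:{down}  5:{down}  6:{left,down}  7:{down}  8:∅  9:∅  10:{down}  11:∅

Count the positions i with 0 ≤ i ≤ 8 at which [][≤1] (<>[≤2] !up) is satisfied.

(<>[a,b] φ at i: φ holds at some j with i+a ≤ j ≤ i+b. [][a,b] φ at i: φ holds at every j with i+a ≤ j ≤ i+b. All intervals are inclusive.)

Evaluate at each i in [0,8]:
  i=0: ✗ (fails at j=0)
  i=1: ✓ (all of [1,2])
  i=2: ✓ (all of [2,3])
  i=3: ✓ (all of [3,4])
  i=4: ✓ (all of [4,5])
  i=5: ✓ (all of [5,6])
  i=6: ✓ (all of [6,7])
  i=7: ✓ (all of [7,8])
  i=8: ✓ (all of [8,9])
Positions where it holds: {1, 2, 3, 4, 5, 6, 7, 8} → 8.

8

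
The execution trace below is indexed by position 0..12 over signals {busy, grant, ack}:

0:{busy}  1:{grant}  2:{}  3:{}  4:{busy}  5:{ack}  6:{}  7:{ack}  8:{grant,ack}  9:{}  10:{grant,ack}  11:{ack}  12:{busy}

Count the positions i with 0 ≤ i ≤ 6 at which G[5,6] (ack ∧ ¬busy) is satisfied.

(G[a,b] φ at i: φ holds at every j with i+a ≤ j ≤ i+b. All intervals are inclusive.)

2

Evaluate at each i in [0,6]:
  i=0: ✗ (fails at j=6)
  i=1: ✗ (fails at j=6)
  i=2: ✓ (all of [7,8])
  i=3: ✗ (fails at j=9)
  i=4: ✗ (fails at j=9)
  i=5: ✓ (all of [10,11])
  i=6: ✗ (fails at j=12)
Positions where it holds: {2, 5} → 2.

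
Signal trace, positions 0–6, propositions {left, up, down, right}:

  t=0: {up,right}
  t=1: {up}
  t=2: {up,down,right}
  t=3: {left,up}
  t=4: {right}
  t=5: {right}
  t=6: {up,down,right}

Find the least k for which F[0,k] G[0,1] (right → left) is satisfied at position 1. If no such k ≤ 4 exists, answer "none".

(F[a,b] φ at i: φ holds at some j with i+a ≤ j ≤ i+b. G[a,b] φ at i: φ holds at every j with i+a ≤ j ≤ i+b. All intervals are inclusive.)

none

Scan j = 1,2,… for G[0,1] (right → left):
  j=1: fails
  j=2: fails
  j=3: fails
  j=4: fails
  j=5: fails
No j in [1,5] satisfies it → none.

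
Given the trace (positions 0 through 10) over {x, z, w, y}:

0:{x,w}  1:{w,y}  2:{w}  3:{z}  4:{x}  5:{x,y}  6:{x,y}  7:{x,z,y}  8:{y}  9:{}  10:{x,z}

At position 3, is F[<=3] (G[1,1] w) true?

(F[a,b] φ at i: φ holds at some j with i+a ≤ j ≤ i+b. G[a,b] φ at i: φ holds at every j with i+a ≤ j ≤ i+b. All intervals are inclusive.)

Does not hold

Check G[1,1] w at each j in [3,6]:
  j=3: fails at 4
  j=4: fails at 5
  j=5: fails at 6
  j=6: fails at 7
No position in the window satisfies it → formula fails.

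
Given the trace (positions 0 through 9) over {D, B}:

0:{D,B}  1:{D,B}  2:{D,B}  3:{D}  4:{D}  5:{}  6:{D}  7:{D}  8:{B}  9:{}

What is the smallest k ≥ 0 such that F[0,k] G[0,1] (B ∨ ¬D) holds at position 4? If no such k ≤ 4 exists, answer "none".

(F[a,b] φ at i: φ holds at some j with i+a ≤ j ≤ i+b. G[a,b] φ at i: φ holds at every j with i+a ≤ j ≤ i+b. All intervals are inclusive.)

4

Scan j = 4,5,… for G[0,1] (B ∨ ¬D):
  j=4: fails
  j=5: fails
  j=6: fails
  j=7: fails
  j=8: holds
First hit at j=8, so smallest k = 8-4 = 4.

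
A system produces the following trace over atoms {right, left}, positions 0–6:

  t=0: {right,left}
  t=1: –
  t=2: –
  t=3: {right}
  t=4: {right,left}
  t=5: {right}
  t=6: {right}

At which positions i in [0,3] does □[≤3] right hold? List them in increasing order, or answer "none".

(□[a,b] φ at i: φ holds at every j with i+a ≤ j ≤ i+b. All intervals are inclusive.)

Evaluate at each i in [0,3]:
  i=0: ✗ (fails at j=1)
  i=1: ✗ (fails at j=1)
  i=2: ✗ (fails at j=2)
  i=3: ✓ (all of [3,6])

3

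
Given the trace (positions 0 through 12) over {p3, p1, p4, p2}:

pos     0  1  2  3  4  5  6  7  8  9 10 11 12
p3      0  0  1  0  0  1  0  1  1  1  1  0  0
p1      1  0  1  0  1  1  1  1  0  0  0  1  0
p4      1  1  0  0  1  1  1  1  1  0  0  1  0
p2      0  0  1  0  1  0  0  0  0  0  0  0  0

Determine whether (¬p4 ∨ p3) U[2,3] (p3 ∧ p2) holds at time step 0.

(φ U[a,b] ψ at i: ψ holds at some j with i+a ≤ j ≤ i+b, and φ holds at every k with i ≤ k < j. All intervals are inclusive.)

Need some j in [2,3] with (p3 ∧ p2), and (¬p4 ∨ p3) at every k in [0,j-1].
  j=2: (p3 ∧ p2) holds, but (¬p4 ∨ p3) fails at k=0 → not this j.
  j=3: (p3 ∧ p2) false.
No j in the window works → until fails.

Does not hold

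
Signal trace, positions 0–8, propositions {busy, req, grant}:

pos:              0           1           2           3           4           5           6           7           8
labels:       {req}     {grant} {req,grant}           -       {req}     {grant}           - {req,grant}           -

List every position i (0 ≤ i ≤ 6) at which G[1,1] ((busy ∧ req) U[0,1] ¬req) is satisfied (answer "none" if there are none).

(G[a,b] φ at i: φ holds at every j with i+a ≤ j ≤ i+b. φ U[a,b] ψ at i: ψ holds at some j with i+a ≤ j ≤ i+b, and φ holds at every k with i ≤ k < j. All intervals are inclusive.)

Evaluate at each i in [0,6]:
  i=0: ✓ (all of [1,1])
  i=1: ✗ (fails at j=2)
  i=2: ✓ (all of [3,3])
  i=3: ✗ (fails at j=4)
  i=4: ✓ (all of [5,5])
  i=5: ✓ (all of [6,6])
  i=6: ✗ (fails at j=7)

0, 2, 4, 5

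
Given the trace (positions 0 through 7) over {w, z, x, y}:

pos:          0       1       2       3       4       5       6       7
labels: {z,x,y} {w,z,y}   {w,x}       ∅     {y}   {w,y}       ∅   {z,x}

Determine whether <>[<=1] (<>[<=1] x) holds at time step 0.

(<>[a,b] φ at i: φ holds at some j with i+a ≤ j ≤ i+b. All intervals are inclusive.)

Check <>[<=1] x at each j in [0,1]:
  j=0: holds (witness at 0)
  j=1: holds (witness at 2)
Found at j=0 → formula holds.

Holds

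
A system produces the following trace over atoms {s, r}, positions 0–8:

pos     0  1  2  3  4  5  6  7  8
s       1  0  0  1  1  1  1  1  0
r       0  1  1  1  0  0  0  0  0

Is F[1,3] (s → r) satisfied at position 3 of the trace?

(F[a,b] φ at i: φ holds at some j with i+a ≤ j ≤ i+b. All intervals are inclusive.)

Check (s → r) at each j in [4,6]:
  j=4: false
  j=5: false
  j=6: false
No position in the window satisfies it → formula fails.

No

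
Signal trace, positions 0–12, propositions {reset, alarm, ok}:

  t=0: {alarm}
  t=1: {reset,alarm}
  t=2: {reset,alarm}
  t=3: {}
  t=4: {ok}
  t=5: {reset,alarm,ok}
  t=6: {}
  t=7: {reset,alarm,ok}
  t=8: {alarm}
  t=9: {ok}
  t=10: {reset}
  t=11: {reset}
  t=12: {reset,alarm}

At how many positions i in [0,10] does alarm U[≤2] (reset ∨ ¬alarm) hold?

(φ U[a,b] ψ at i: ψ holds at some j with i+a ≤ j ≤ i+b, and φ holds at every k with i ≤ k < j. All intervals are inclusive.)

Evaluate at each i in [0,10]:
  i=0: ✓ (rhs at j=1; lhs holds on [0,0])
  i=1: ✓ (rhs at j=1)
  i=2: ✓ (rhs at j=2)
  i=3: ✓ (rhs at j=3)
  i=4: ✓ (rhs at j=4)
  i=5: ✓ (rhs at j=5)
  i=6: ✓ (rhs at j=6)
  i=7: ✓ (rhs at j=7)
  i=8: ✓ (rhs at j=9; lhs holds on [8,8])
  i=9: ✓ (rhs at j=9)
  i=10: ✓ (rhs at j=10)
Positions where it holds: {0, 1, 2, 3, 4, 5, 6, 7, 8, 9, 10} → 11.

11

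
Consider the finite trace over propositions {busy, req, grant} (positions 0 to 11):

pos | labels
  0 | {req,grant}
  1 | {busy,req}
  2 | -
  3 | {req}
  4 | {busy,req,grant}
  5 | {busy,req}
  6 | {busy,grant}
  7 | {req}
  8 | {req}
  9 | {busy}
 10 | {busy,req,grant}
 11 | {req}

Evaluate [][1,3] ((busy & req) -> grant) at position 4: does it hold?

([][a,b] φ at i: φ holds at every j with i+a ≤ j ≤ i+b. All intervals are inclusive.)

Check ((busy & req) -> grant) at every j in [5,7]:
  j=5: antecedent true; consequent false → ✗
  j=6: antecedent false → ✓
  j=7: antecedent false → ✓
Fails at j=5 → formula fails.

No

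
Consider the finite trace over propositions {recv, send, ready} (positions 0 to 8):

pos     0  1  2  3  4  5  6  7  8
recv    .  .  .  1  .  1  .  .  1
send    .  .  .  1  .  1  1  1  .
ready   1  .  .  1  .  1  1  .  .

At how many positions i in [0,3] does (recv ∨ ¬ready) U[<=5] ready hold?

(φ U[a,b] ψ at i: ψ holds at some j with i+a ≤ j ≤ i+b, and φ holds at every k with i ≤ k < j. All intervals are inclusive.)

Evaluate at each i in [0,3]:
  i=0: ✓ (rhs at j=0)
  i=1: ✓ (rhs at j=3; lhs holds on [1,2])
  i=2: ✓ (rhs at j=3; lhs holds on [2,2])
  i=3: ✓ (rhs at j=3)
Positions where it holds: {0, 1, 2, 3} → 4.

4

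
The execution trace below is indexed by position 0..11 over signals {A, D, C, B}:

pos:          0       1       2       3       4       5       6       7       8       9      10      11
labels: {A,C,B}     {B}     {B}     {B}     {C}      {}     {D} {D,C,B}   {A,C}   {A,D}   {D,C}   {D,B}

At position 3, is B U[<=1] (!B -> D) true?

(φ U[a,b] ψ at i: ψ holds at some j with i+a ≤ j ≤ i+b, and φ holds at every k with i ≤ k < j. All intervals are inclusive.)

Holds

Need some j in [3,4] with (!B -> D), and B at every k in [3,j-1].
  j=3: (!B -> D) holds; no prefix to check → satisfied.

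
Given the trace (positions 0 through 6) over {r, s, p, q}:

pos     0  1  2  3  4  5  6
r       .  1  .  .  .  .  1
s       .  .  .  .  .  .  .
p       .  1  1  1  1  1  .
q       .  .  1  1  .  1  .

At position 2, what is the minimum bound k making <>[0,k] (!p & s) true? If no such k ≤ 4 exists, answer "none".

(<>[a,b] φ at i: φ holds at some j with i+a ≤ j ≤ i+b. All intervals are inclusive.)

Scan j = 2,3,… for (!p & s):
  j=2: fails
  j=3: fails
  j=4: fails
  j=5: fails
  j=6: fails
No j in [2,6] satisfies it → none.

none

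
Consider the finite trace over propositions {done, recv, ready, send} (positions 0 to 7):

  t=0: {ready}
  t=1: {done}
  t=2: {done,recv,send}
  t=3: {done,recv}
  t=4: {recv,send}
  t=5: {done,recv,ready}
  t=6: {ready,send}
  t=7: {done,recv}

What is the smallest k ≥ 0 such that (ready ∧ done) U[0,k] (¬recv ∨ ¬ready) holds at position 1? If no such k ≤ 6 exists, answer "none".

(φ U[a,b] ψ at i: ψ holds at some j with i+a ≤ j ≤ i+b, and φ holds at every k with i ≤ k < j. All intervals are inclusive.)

Need earliest j ≥ 1 with (¬recv ∨ ¬ready), and (ready ∧ done) at every k in [1,j-1].
  j=1: rhs holds (empty prefix). k = 0.

0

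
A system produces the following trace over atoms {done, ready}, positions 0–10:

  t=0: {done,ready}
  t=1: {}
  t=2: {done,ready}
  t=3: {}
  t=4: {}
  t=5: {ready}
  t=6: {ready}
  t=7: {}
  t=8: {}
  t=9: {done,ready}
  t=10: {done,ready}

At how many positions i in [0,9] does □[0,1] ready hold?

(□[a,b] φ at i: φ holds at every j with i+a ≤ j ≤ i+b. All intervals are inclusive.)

2

Evaluate at each i in [0,9]:
  i=0: ✗ (fails at j=1)
  i=1: ✗ (fails at j=1)
  i=2: ✗ (fails at j=3)
  i=3: ✗ (fails at j=3)
  i=4: ✗ (fails at j=4)
  i=5: ✓ (all of [5,6])
  i=6: ✗ (fails at j=7)
  i=7: ✗ (fails at j=7)
  i=8: ✗ (fails at j=8)
  i=9: ✓ (all of [9,10])
Positions where it holds: {5, 9} → 2.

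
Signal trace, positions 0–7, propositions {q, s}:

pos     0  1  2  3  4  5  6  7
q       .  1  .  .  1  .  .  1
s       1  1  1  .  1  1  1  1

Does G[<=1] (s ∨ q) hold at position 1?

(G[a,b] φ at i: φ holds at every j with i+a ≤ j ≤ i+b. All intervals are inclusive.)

Holds

Check (s ∨ q) at every j in [1,2]:
  j=1: true
  j=2: true
All positions satisfy it → formula holds.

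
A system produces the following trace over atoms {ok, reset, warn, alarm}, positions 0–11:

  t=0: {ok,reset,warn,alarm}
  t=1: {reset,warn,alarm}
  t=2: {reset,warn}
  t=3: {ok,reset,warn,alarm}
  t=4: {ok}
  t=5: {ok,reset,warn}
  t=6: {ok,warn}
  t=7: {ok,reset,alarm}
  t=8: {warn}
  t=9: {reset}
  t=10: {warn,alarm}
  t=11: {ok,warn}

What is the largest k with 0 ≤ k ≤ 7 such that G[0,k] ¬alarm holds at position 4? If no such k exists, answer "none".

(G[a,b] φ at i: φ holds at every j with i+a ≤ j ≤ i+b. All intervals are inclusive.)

¬alarm must hold from j=4 onward; find where it first fails.
  j=4: holds
  j=5: holds
  j=6: holds
  j=7: fails
Holds on [4,6], so largest k = 2.

2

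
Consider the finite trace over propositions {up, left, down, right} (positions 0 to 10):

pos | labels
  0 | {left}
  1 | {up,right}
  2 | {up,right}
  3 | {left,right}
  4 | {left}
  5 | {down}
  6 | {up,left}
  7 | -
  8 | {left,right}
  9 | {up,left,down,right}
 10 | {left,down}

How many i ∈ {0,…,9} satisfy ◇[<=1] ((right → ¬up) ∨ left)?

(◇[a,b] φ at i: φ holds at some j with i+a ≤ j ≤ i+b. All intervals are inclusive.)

Evaluate at each i in [0,9]:
  i=0: ✓ (witness j=0)
  i=1: ✗ (none in [1,2])
  i=2: ✓ (witness j=3)
  i=3: ✓ (witness j=3)
  i=4: ✓ (witness j=4)
  i=5: ✓ (witness j=5)
  i=6: ✓ (witness j=6)
  i=7: ✓ (witness j=7)
  i=8: ✓ (witness j=8)
  i=9: ✓ (witness j=9)
Positions where it holds: {0, 2, 3, 4, 5, 6, 7, 8, 9} → 9.

9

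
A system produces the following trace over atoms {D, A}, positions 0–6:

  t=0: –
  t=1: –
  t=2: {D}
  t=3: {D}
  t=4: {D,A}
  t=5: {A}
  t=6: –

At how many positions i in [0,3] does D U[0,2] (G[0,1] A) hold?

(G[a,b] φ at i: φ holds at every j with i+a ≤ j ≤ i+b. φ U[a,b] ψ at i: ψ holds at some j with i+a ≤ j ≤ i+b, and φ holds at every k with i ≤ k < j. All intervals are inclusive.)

2

Evaluate at each i in [0,3]:
  i=0: ✗ (no rhs in [0,2])
  i=1: ✗ (no rhs in [1,3])
  i=2: ✓ (rhs at j=4; lhs holds on [2,3])
  i=3: ✓ (rhs at j=4; lhs holds on [3,3])
Positions where it holds: {2, 3} → 2.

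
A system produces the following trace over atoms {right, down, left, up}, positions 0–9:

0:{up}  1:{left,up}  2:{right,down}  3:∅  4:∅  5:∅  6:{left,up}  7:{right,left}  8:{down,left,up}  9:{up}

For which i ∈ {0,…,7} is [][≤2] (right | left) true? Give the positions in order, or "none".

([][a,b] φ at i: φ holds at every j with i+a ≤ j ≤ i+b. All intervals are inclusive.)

6

Evaluate at each i in [0,7]:
  i=0: ✗ (fails at j=0)
  i=1: ✗ (fails at j=3)
  i=2: ✗ (fails at j=3)
  i=3: ✗ (fails at j=3)
  i=4: ✗ (fails at j=4)
  i=5: ✗ (fails at j=5)
  i=6: ✓ (all of [6,8])
  i=7: ✗ (fails at j=9)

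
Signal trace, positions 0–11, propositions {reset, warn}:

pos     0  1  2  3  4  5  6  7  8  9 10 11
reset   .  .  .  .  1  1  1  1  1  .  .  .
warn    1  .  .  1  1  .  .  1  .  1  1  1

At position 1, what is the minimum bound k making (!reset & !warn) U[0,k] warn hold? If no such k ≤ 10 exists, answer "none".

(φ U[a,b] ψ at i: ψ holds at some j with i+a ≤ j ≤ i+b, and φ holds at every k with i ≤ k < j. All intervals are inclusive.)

2

Need earliest j ≥ 1 with warn, and (!reset & !warn) at every k in [1,j-1].
  j=1: rhs fails.
  j=2: rhs fails.
  j=3: rhs holds; lhs holds on [1,2]. k = 2.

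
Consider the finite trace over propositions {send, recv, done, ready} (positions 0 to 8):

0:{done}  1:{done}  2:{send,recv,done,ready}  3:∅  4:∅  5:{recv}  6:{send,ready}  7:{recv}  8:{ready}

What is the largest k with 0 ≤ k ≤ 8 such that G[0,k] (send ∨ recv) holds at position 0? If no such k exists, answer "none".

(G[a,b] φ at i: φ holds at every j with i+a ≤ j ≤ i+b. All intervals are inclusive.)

none

(send ∨ recv) must hold from j=0 onward; find where it first fails.
  j=0: fails → no k works.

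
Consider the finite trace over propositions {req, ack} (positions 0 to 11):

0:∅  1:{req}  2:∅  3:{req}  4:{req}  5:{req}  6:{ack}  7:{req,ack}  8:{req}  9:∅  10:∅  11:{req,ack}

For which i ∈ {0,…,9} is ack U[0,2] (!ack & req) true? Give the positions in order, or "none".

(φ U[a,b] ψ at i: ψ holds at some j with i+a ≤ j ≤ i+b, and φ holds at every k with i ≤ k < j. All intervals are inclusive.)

Evaluate at each i in [0,9]:
  i=0: ✗ (lhs fails at k=0 before rhs at j=1)
  i=1: ✓ (rhs at j=1)
  i=2: ✗ (lhs fails at k=2 before rhs at j=3)
  i=3: ✓ (rhs at j=3)
  i=4: ✓ (rhs at j=4)
  i=5: ✓ (rhs at j=5)
  i=6: ✓ (rhs at j=8; lhs holds on [6,7])
  i=7: ✓ (rhs at j=8; lhs holds on [7,7])
  i=8: ✓ (rhs at j=8)
  i=9: ✗ (no rhs in [9,11])

1, 3, 4, 5, 6, 7, 8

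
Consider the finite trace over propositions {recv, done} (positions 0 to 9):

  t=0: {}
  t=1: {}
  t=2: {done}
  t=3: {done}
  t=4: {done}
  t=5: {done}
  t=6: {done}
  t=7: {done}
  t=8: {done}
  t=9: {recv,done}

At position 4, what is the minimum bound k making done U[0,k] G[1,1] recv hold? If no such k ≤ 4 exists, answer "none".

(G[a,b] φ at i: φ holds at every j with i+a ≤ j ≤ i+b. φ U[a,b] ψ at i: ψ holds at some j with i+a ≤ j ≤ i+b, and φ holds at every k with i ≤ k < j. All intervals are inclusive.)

Need earliest j ≥ 4 with G[1,1] recv, and done at every k in [4,j-1].
  j=4: rhs fails.
  j=5: rhs fails.
  j=6: rhs fails.
  j=7: rhs fails.
  j=8: rhs holds; lhs holds on [4,7]. k = 4.

4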